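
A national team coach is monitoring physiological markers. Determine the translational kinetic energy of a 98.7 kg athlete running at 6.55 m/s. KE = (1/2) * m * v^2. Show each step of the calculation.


KE = 0.5 * m * v^2
= 0.5 * 98.7 * 6.55^2
= 0.5 * 98.7 * 42.9025
= 2117.24 J

2117.24 J


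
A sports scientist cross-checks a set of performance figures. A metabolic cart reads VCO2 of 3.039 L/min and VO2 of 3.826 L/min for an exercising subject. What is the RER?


RER = VCO2 / VO2 = 3.039 / 3.826 = 0.7943

0.7943


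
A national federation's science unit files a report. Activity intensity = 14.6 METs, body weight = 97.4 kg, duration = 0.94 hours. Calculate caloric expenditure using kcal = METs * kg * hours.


kcal = 14.6 * 97.4 * 0.94
= 1422.04 * 0.94
= 1336.72 kcal

1336.72 kcal


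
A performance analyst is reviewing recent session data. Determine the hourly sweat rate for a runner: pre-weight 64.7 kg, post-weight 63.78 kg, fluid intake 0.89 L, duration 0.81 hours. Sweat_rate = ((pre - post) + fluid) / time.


Mass lost = 64.7 - 63.78 = 0.92 kg
Add fluid consumed: 0.92 + 0.89 = 1.81 L total sweat
Sweat rate = 1.81 / 0.81 = 2.235 L/h

2.235 L/h


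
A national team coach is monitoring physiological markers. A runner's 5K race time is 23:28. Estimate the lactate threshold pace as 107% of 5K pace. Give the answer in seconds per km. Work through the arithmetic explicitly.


Total race time = 23*60 + 28 = 1408 seconds
5K pace = 1408 / 5 = 281.6 sec/km
LT pace = 281.6 * 1.07 = 301.31 sec/km

301.31 s/km


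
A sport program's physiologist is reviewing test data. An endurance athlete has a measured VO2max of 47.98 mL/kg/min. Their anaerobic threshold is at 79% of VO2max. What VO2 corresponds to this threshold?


Anaerobic threshold VO2 = VO2max * 79%
= 47.98 * 0.79
= 37.9 mL/kg/min

37.9 mL/kg/min


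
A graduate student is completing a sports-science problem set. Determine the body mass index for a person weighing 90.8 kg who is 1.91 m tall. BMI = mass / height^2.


BMI = mass / height^2
= 90.8 / 1.91^2
= 90.8 / 3.6481
= 24.89 kg/m^2

24.89 kg/m^2


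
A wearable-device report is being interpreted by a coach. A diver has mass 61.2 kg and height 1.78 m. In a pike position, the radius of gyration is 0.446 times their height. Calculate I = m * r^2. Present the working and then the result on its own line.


r = 0.446 * 1.78 = 0.79388 m
I = m * r^2 = 61.2 * 0.630245 = 38.571 kg*m^2

38.571 kg*m^2


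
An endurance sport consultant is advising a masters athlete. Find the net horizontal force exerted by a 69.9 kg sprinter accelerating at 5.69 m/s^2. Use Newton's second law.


Newton's second law: F = m * a
F = 69.9 * 5.69 = 397.73 N

397.73 N


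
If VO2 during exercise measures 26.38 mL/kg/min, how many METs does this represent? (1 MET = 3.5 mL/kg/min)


METs = VO2 / 3.5 = 26.38 / 3.5 = 7.54

7.54 METs


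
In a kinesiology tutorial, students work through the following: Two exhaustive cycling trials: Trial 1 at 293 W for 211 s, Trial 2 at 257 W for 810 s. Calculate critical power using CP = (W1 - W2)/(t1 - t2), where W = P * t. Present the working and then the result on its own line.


W1 = 293 * 211 = 61823 J
W2 = 257 * 810 = 208170 J
CP = (61823 - 208170) / (211 - 810)
= -146347 / -599
= 244.32 W

244.32 W


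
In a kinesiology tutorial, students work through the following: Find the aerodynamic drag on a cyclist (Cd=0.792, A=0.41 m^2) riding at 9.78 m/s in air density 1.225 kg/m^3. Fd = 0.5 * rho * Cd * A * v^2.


Fd = 0.5 * 1.225 * 0.792 * 0.41 * 9.78^2
= 0.5 * 1.225 * 0.792 * 0.41 * 95.6484
= 19.024 N

19.024 N


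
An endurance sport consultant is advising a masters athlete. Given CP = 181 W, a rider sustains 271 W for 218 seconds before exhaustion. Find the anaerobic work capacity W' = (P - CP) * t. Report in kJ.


Excess power = 271 - 181 = 90 W
Work above CP = 90 * 218 = 19620 J
W' = 19.62 kJ

19.62 kJ


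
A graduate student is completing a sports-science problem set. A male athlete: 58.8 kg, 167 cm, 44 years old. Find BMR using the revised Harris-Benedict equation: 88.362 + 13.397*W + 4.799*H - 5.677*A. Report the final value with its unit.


Intercept = 88.362
Weight contribution = 13.397 * 58.8 = 787.7436
Height contribution = 4.799 * 167 = 801.433
Age contribution = 5.677 * 44 = 249.788
BMR = 88.362 + 787.7436 + 801.433 - 249.788
= 1427.75 kcal/day

1427.75 kcal/day


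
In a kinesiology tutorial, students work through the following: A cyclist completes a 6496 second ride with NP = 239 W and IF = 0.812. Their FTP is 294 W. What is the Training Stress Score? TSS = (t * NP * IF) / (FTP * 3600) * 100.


t * NP * IF = 6496 * 239 * 0.812 = 1260665.728
FTP * 3600 = 1058400
TSS = (1260665.728 / 1058400) * 100 = 119.11

119.11 TSS


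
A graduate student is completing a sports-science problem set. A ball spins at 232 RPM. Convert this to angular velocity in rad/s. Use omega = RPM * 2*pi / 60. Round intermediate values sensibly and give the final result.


omega = 232 * 2 * pi / 60
= 232 * 6.28318531 / 60
= 1457.699 / 60
= 24.295 rad/s

24.295 rad/s


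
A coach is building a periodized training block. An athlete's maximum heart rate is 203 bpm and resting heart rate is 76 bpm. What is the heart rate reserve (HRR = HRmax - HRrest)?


HRR = HRmax - HRrest
= 203 - 76
= 127 bpm

127 bpm


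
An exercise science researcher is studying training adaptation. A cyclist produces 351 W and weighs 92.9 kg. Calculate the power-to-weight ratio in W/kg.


P/W = power / mass
= 351 / 92.9
= 3.778 W/kg

3.778 W/kg


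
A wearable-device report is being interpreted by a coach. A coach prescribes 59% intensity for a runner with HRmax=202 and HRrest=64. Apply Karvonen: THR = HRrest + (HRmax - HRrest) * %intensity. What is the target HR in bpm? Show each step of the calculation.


Heart rate reserve = 202 - 64 = 138
Intensity fraction = 59 / 100 = 0.59
THR = 64 + 138 * 0.59 = 145.42 bpm

145.42 bpm


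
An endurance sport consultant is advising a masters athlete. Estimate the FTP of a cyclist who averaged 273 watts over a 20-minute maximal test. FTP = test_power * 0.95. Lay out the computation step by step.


FTP = 273 * 0.95 = 259.35 W

259.35 W


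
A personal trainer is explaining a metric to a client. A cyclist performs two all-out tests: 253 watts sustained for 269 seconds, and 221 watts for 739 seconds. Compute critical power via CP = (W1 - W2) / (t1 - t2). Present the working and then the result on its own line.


W1 = P1 * t1 = 253 * 269 = 68057 J
W2 = P2 * t2 = 221 * 739 = 163319 J
CP = (68057 - 163319) / (269 - 739)
= 202.69 W

202.69 W


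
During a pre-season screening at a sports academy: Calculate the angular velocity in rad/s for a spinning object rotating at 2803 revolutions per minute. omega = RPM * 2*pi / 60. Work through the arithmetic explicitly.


omega = RPM * 2*pi / 60
= 2803 * 6.28318531 / 60
= 293.529 rad/s

293.529 rad/s


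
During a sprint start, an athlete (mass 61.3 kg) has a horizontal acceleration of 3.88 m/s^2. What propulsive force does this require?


Propulsive force = mass * acceleration
= 61.3 kg * 3.88 m/s^2
= 237.84 N

237.84 N


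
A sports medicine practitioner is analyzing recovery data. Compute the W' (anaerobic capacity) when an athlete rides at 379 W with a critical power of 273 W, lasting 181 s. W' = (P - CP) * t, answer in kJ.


Above-CP power = 106 W
Duration = 181 s
W' = 106 * 181 = 19186 J
Convert: 19186 / 1000 = 19.186 kJ

19.186 kJ


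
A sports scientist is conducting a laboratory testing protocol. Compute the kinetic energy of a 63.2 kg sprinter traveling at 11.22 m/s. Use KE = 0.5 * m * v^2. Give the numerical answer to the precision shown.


Velocity squared = 125.8884
KE = 0.5 * 63.2 * 125.8884 = 3978.07 J

3978.07 J


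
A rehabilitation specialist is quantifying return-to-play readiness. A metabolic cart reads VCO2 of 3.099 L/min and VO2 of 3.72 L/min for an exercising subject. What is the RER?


RER = VCO2 / VO2 = 3.099 / 3.72 = 0.8331

0.8331


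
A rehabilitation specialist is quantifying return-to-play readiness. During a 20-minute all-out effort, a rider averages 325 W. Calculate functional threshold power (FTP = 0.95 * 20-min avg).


FTP = 0.95 * 325
= 308.75 W

308.75 W


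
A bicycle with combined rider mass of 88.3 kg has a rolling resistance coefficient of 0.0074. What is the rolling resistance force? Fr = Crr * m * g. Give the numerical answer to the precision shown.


Fr = 0.0074 * 88.3 * 9.81
= 0.65342 * 9.81
= 6.41 N

6.41 N


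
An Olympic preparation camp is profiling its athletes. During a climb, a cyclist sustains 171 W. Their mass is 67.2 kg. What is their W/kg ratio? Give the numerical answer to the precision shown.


Power-to-weight = 171 W / 67.2 kg
= 2.545 W/kg

2.545 W/kg


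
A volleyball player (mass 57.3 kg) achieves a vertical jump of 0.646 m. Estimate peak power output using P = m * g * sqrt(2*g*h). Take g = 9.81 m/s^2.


2 * g * h = 2 * 9.81 * 0.646 = 12.67452
sqrt(12.67452) = 3.560129 m/s
P = 57.3 * 9.81 * 3.560129 = 2001.19 W

2001.19 W


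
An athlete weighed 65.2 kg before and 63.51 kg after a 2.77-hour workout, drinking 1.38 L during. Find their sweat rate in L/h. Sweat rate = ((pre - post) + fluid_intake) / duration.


Body mass change = 1.69 kg
Total sweat loss = 1.69 + 1.38 = 3.07 L
Rate = 3.07 / 2.77 = 1.108 L/h

1.108 L/h


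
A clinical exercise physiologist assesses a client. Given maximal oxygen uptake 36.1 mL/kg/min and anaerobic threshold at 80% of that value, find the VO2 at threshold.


Percentage as decimal = 0.8
VO2 at AT = 36.1 * 0.8 = 28.88 mL/kg/min

28.88 mL/kg/min


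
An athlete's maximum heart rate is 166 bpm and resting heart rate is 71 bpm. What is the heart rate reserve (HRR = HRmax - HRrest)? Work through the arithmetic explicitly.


HRR = HRmax - HRrest
= 166 - 71
= 95 bpm

95 bpm


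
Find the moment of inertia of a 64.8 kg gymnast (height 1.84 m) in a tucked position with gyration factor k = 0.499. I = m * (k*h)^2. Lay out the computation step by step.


Radius of gyration = 0.499 * 1.84 = 0.91816 m
I = 64.8 * 0.91816^2
= 64.8 * 0.843018
= 54.628 kg*m^2

54.628 kg*m^2


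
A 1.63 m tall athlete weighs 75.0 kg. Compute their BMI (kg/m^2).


height^2 = 2.6569 m^2
BMI = 75.0 / 2.6569 = 28.23 kg/m^2

28.23 kg/m^2


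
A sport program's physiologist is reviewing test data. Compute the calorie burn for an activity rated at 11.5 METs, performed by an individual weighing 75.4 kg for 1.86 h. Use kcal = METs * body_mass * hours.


Product of METs and mass = 11.5 * 75.4 = 867.1
Total kcal = 867.1 * 1.86 = 1612.81 kcal

1612.81 kcal


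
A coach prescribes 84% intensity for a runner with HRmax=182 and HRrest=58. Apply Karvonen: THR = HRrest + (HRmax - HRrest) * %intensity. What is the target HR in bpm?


Heart rate reserve = 182 - 58 = 124
Intensity fraction = 84 / 100 = 0.84
THR = 58 + 124 * 0.84 = 162.16 bpm

162.16 bpm


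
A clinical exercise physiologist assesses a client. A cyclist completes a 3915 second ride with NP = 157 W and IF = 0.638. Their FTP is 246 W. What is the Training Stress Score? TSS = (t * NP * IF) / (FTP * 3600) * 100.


t * NP * IF = 3915 * 157 * 0.638 = 392149.89
FTP * 3600 = 885600
TSS = (392149.89 / 885600) * 100 = 44.28

44.28 TSS


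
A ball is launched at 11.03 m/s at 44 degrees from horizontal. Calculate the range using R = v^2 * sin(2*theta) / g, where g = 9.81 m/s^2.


sin(2 * 44) = sin(88) = 0.999391
v^2 = 11.03^2 = 121.6609
R = 121.6609 * 0.999391 / 9.81
= 12.394 m

12.394 m


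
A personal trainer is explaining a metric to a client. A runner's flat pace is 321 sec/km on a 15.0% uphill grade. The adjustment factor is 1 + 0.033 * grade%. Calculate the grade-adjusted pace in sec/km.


Factor = 1 + 0.033 * 15.0 = 1.495
Adjusted pace = 321 * 1.495
= 479.9 sec/km

479.9 s/km


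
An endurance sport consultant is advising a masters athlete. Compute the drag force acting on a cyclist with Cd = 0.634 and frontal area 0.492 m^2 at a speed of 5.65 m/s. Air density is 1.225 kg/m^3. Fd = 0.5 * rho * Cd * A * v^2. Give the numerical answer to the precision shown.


Step 1: v^2 = 31.9225
Step 2: Fd = 0.5 * 1.225 * 0.634 * 0.492 * 31.9225
= 6.099 N

6.099 N


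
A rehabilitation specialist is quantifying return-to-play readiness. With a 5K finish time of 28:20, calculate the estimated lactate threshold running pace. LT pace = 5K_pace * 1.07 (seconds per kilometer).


Race duration = 1700 s for 5 km
Average pace = 1700 / 5 = 340.0 s/km
LT pace = 340.0 * 1.07
= 363.8 s/km

363.8 s/km


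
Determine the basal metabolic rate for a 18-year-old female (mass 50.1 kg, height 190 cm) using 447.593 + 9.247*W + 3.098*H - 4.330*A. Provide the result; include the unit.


BMR = 447.593 + 9.247*50.1 + 3.098*190 - 4.330*18
= 1421.55 kcal/day

1421.55 kcal/day


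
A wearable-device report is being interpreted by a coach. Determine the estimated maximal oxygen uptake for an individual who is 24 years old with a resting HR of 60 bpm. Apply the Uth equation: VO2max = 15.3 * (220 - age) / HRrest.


HRmax = 220 - 24 = 196
VO2max = 15.3 * (196 / 60)
= 15.3 * 3.2667
= 49.98 mL/kg/min

49.98 mL/kg/min


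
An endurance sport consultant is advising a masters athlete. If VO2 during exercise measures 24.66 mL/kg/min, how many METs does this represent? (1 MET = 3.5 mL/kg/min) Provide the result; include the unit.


METs = VO2 / 3.5 = 24.66 / 3.5 = 7.05

7.05 METs


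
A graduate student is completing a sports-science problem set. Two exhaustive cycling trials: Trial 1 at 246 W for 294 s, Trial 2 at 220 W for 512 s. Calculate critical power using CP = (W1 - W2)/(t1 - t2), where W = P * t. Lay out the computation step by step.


W1 = 246 * 294 = 72324 J
W2 = 220 * 512 = 112640 J
CP = (72324 - 112640) / (294 - 512)
= -40316 / -218
= 184.94 W

184.94 W


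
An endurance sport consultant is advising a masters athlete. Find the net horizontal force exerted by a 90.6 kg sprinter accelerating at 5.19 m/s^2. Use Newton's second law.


Newton's second law: F = m * a
F = 90.6 * 5.19 = 470.21 N

470.21 N


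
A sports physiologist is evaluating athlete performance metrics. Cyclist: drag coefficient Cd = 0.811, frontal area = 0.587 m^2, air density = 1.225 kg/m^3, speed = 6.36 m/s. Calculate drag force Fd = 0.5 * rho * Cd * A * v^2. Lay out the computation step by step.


v^2 = 6.36^2 = 40.4496
Fd = 0.5 * 1.225 * 0.811 * 0.587 * 40.4496
= 11.794 N

11.794 N


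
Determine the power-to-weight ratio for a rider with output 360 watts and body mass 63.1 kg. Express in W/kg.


P/W = 360 / 63.1 = 5.705 W/kg

5.705 W/kg


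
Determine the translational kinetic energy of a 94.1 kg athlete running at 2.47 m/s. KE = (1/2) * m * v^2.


KE = 0.5 * m * v^2
= 0.5 * 94.1 * 2.47^2
= 0.5 * 94.1 * 6.1009
= 287.05 J

287.05 J


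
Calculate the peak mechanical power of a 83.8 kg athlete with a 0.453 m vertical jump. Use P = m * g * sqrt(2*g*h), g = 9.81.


First, sqrt(2gh) = sqrt(2 * 9.81 * 0.453)
= sqrt(8.88786) = 2.981251 m/s
Power = 83.8 * 9.81 * 2.981251 = 2450.82 W

2450.82 W


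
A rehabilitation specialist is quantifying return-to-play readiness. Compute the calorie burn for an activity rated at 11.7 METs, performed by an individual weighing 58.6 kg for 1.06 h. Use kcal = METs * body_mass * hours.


Product of METs and mass = 11.7 * 58.6 = 685.62
Total kcal = 685.62 * 1.06 = 726.76 kcal

726.76 kcal


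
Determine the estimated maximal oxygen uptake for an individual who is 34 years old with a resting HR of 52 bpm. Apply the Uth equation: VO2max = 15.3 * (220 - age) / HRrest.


HRmax = 220 - 34 = 186
VO2max = 15.3 * (186 / 52)
= 15.3 * 3.5769
= 54.73 mL/kg/min

54.73 mL/kg/min


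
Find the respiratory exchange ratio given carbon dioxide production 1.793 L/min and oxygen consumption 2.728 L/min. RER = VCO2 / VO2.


VCO2 = 1.793 L/min
VO2 = 2.728 L/min
RER = 1.793 / 2.728 = 0.6573

0.6573


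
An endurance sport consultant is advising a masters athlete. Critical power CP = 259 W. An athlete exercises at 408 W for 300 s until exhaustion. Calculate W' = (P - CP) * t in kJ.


P - CP = 408 - 259 = 149 W
W' = 149 * 300 = 44700 J
= 44700 / 1000 = 44.7 kJ

44.7 kJ


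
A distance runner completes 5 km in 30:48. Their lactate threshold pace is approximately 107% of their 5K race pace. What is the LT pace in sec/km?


Convert to seconds: 30 min 48 s = 1848 s
Pace per km = 1848 / 5 = 369.6 s/km
LT pace = 369.6 * 1.07 = 395.47 s/km

395.47 s/km


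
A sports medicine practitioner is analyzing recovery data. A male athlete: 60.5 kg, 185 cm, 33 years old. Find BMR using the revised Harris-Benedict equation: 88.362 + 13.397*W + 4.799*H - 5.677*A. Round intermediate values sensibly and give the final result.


Intercept = 88.362
Weight contribution = 13.397 * 60.5 = 810.5185
Height contribution = 4.799 * 185 = 887.815
Age contribution = 5.677 * 33 = 187.341
BMR = 88.362 + 810.5185 + 887.815 - 187.341
= 1599.35 kcal/day

1599.35 kcal/day


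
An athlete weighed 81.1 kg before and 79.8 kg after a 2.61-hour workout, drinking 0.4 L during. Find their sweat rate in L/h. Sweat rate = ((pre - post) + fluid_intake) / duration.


Body mass change = 1.3 kg
Total sweat loss = 1.3 + 0.4 = 1.7 L
Rate = 1.7 / 2.61 = 0.651 L/h

0.651 L/h


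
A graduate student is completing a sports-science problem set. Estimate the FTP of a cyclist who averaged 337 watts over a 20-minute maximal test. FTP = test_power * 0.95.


FTP = 337 * 0.95 = 320.15 W

320.15 W


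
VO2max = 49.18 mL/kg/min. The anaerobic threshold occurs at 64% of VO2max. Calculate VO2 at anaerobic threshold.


AT fraction = 64 / 100 = 0.64
AT VO2 = 49.18 * 0.64
= 31.48 mL/kg/min

31.48 mL/kg/min


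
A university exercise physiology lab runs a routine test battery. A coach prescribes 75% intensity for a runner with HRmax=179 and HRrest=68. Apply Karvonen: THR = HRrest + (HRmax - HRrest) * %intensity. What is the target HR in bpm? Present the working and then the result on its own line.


Heart rate reserve = 179 - 68 = 111
Intensity fraction = 75 / 100 = 0.75
THR = 68 + 111 * 0.75 = 151.25 bpm

151.25 bpm


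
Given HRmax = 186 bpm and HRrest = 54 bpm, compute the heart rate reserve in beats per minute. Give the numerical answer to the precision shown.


Heart rate reserve = maximum HR minus resting HR
HRR = 186 - 54 = 132 bpm

132 bpm


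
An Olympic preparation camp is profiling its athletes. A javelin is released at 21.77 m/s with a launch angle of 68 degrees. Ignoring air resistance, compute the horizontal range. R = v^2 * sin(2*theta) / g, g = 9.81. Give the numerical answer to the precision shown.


Launch speed squared = 473.9329
sin(2 * 68 deg) = 0.694658
Range = 473.9329 * 0.694658 / 9.81
= 33.56 m

33.56 m


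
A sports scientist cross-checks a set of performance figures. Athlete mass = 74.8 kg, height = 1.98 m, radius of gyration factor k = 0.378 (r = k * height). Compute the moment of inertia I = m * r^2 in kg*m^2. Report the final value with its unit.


r = k * height = 0.378 * 1.98 = 0.74844 m
r^2 = 0.74844^2 = 0.560162
I = 74.8 * 0.560162 = 41.9 kg*m^2

41.9 kg*m^2


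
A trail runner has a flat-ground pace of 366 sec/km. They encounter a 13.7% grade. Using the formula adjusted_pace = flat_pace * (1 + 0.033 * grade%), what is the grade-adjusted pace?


Grade factor = 1 + 0.033 * 13.7 = 1.4521
Adjusted = 366 * 1.4521 = 531.47 sec/km

531.47 s/km


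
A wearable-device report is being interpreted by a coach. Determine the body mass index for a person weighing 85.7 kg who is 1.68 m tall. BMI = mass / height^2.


BMI = mass / height^2
= 85.7 / 1.68^2
= 85.7 / 2.8224
= 30.36 kg/m^2

30.36 kg/m^2


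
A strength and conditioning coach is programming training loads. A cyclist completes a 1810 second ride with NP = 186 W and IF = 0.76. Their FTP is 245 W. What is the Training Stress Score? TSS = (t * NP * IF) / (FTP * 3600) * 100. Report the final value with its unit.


t * NP * IF = 1810 * 186 * 0.76 = 255861.6
FTP * 3600 = 882000
TSS = (255861.6 / 882000) * 100 = 29.01

29.01 TSS


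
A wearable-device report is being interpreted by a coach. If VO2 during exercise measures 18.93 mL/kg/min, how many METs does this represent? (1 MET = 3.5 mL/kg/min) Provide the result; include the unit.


METs = VO2 / 3.5 = 18.93 / 3.5 = 5.41

5.41 METs


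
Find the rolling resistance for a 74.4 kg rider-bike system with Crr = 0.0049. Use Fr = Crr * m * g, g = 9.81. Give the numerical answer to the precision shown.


m * g = 74.4 * 9.81 = 729.864 N
Fr = 0.0049 * 729.864 = 3.576 N

3.576 N


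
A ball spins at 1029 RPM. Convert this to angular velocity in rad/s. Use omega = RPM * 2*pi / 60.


omega = 1029 * 2 * pi / 60
= 1029 * 6.28318531 / 60
= 6465.398 / 60
= 107.757 rad/s

107.757 rad/s


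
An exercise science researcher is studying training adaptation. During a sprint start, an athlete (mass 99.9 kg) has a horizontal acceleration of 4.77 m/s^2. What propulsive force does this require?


Propulsive force = mass * acceleration
= 99.9 kg * 4.77 m/s^2
= 476.52 N

476.52 N


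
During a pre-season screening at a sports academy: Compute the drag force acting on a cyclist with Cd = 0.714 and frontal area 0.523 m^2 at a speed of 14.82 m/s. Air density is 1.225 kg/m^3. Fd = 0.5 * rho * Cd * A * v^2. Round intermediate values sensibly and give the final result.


Step 1: v^2 = 219.6324
Step 2: Fd = 0.5 * 1.225 * 0.714 * 0.523 * 219.6324
= 50.235 N

50.235 N


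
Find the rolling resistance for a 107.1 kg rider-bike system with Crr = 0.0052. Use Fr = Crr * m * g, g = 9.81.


m * g = 107.1 * 9.81 = 1050.651 N
Fr = 0.0052 * 1050.651 = 5.463 N

5.463 N


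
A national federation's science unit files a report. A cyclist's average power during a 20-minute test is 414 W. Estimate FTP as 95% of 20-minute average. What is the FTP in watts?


FTP = 20-min power * 0.95
= 414 * 0.95
= 393.3 W

393.3 W


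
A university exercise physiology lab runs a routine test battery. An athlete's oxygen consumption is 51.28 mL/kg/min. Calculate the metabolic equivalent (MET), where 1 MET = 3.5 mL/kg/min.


MET = VO2 / 3.5
= 51.28 / 3.5
= 14.65 METs

14.65 METs


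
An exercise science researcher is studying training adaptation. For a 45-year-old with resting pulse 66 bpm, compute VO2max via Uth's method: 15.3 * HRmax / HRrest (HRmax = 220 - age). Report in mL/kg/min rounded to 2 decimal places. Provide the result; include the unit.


Step 1: HRmax = 220 - 45 = 175 bpm
Step 2: Ratio = 175 / 66 = 2.6515
Step 3: VO2max = 15.3 * 2.6515 = 40.57 mL/kg/min

40.57 mL/kg/min


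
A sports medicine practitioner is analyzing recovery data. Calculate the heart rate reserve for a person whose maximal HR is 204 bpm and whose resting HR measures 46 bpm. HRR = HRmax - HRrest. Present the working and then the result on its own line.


HRmax = 204 bpm
HRrest = 46 bpm
HRR = 204 - 46 = 158 bpm

158 bpm


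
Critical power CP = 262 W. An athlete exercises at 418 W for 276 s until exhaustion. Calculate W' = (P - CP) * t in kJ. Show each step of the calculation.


P - CP = 418 - 262 = 156 W
W' = 156 * 276 = 43056 J
= 43056 / 1000 = 43.056 kJ

43.056 kJ


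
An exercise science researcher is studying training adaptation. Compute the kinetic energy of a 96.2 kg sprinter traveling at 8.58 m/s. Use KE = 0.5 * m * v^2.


Velocity squared = 73.6164
KE = 0.5 * 96.2 * 73.6164 = 3540.95 J

3540.95 J


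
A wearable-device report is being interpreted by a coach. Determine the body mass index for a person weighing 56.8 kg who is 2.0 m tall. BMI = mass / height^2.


BMI = mass / height^2
= 56.8 / 2.0^2
= 56.8 / 4.0
= 14.2 kg/m^2

14.2 kg/m^2


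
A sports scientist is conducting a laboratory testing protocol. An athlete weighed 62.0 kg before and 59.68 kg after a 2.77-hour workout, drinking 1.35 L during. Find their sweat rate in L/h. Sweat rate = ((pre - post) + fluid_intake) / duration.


Body mass change = 2.32 kg
Total sweat loss = 2.32 + 1.35 = 3.67 L
Rate = 3.67 / 2.77 = 1.325 L/h

1.325 L/h


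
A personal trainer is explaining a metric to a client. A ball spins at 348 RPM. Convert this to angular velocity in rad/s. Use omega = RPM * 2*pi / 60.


omega = 348 * 2 * pi / 60
= 348 * 6.28318531 / 60
= 2186.548 / 60
= 36.442 rad/s

36.442 rad/s


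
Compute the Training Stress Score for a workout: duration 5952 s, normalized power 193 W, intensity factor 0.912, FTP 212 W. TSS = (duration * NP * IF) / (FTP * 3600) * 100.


Product = 5952 * 193 * 0.912 = 1047647.232
Base = 212 * 3600 = 763200
TSS = 1047647.232 / 763200 * 100 = 137.27

137.27 TSS


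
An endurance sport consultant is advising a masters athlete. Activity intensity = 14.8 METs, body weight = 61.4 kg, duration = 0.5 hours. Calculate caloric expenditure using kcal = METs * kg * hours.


kcal = 14.8 * 61.4 * 0.5
= 908.72 * 0.5
= 454.36 kcal

454.36 kcal


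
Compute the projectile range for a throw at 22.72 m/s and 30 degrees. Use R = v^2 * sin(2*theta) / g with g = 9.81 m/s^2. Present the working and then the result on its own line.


Two times the angle = 60 degrees
sin(60) = 0.866025
R = 516.1984 * 0.866025 / 9.81 = 45.57 m

45.57 m


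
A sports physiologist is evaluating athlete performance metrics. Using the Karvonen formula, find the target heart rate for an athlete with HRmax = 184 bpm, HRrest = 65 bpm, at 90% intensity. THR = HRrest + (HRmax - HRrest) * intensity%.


HRR = 184 - 65 = 119
THR = 65 + 119 * 0.9
= 65 + 107.1
= 172.1 bpm

172.1 bpm


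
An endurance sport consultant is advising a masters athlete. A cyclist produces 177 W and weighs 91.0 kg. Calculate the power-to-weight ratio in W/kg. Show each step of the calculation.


P/W = power / mass
= 177 / 91.0
= 1.945 W/kg

1.945 W/kg


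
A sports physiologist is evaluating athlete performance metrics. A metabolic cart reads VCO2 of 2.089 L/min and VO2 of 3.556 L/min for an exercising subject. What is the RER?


RER = VCO2 / VO2 = 2.089 / 3.556 = 0.5875

0.5875


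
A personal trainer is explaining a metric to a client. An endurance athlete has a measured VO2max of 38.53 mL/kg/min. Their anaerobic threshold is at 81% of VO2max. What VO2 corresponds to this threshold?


Anaerobic threshold VO2 = VO2max * 81%
= 38.53 * 0.81
= 31.21 mL/kg/min

31.21 mL/kg/min


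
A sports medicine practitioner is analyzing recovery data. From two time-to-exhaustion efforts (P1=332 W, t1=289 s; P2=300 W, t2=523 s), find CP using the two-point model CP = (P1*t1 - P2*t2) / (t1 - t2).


Work in trial 1 = 95948 J
Work in trial 2 = 156900 J
Delta work = -60952 J
Delta time = -234 s
CP = -60952 / -234 = 260.48 W

260.48 W


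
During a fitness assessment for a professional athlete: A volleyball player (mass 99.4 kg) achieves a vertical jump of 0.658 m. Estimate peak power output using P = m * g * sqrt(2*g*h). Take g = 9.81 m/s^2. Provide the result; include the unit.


2 * g * h = 2 * 9.81 * 0.658 = 12.90996
sqrt(12.90996) = 3.593043 m/s
P = 99.4 * 9.81 * 3.593043 = 3503.63 W

3503.63 W


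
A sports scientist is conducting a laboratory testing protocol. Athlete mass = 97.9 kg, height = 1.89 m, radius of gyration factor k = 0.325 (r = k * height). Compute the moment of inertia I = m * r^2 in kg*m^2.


r = k * height = 0.325 * 1.89 = 0.61425 m
r^2 = 0.61425^2 = 0.377303
I = 97.9 * 0.377303 = 36.938 kg*m^2

36.938 kg*m^2


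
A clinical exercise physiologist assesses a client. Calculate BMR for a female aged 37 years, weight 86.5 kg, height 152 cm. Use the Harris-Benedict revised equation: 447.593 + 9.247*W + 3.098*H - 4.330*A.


Substituting values:
W term = 9.247 * 86.5 = 799.8655
H term = 3.098 * 152 = 470.896
A term = 4.330 * 37 = 160.21
BMR = 1558.14 kcal/day

1558.14 kcal/day


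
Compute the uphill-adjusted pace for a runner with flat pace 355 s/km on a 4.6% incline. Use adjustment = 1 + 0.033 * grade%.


Adjustment factor = 1 + 0.033 * 4.6 = 1.1518
Grade-adjusted pace = 355 * 1.1518 = 408.89 s/km

408.89 s/km


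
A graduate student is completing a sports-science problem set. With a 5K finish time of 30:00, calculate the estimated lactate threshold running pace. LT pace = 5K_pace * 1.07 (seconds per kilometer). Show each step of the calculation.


Race duration = 1800 s for 5 km
Average pace = 1800 / 5 = 360.0 s/km
LT pace = 360.0 * 1.07
= 385.2 s/km

385.2 s/km


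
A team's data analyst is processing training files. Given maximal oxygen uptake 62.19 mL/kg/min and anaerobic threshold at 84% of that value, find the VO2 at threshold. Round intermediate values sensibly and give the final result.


Percentage as decimal = 0.84
VO2 at AT = 62.19 * 0.84 = 52.24 mL/kg/min

52.24 mL/kg/min


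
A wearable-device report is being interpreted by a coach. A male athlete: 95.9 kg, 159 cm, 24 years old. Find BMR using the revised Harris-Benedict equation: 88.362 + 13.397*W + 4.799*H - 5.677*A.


Intercept = 88.362
Weight contribution = 13.397 * 95.9 = 1284.7723
Height contribution = 4.799 * 159 = 763.041
Age contribution = 5.677 * 24 = 136.248
BMR = 88.362 + 1284.7723 + 763.041 - 136.248
= 1999.93 kcal/day

1999.93 kcal/day


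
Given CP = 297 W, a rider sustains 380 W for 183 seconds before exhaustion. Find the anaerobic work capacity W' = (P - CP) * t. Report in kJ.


Excess power = 380 - 297 = 83 W
Work above CP = 83 * 183 = 15189 J
W' = 15.189 kJ

15.189 kJ


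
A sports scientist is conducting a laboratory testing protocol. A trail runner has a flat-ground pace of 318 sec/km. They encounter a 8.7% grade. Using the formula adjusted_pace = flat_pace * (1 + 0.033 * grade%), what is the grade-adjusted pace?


Grade factor = 1 + 0.033 * 8.7 = 1.2871
Adjusted = 318 * 1.2871 = 409.3 sec/km

409.3 s/km


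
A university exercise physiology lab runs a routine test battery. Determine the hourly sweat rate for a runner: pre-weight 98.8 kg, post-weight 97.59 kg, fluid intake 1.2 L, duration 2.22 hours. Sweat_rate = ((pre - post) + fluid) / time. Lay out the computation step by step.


Mass lost = 98.8 - 97.59 = 1.21 kg
Add fluid consumed: 1.21 + 1.2 = 2.41 L total sweat
Sweat rate = 2.41 / 2.22 = 1.086 L/h

1.086 L/h


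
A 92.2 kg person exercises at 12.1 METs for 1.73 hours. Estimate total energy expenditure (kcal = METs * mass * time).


Energy = METs * mass(kg) * time(h)
= 12.1 * 92.2 * 1.73
= 1930.02 kcal

1930.02 kcal


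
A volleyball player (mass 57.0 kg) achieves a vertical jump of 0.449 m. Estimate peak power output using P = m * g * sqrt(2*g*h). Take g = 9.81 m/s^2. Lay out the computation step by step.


2 * g * h = 2 * 9.81 * 0.449 = 8.80938
sqrt(8.80938) = 2.96806 m/s
P = 57.0 * 9.81 * 2.96806 = 1659.65 W

1659.65 W


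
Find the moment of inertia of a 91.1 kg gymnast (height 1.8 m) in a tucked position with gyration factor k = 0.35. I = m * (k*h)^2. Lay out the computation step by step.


Radius of gyration = 0.35 * 1.8 = 0.63 m
I = 91.1 * 0.63^2
= 91.1 * 0.3969
= 36.158 kg*m^2

36.158 kg*m^2


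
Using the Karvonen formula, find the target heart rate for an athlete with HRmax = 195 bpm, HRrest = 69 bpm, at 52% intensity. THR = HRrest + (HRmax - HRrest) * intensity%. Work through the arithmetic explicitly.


HRR = 195 - 69 = 126
THR = 69 + 126 * 0.52
= 69 + 65.52
= 134.52 bpm

134.52 bpm


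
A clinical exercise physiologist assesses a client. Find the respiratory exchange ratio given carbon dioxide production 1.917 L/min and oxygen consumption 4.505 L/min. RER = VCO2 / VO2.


VCO2 = 1.917 L/min
VO2 = 4.505 L/min
RER = 1.917 / 4.505 = 0.4255

0.4255


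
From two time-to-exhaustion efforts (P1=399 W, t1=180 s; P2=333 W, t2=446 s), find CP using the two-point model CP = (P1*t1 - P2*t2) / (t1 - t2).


Work in trial 1 = 71820 J
Work in trial 2 = 148518 J
Delta work = -76698 J
Delta time = -266 s
CP = -76698 / -266 = 288.34 W

288.34 W


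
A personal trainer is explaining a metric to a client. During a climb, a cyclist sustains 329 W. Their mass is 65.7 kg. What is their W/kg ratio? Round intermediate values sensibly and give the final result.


Power-to-weight = 329 W / 65.7 kg
= 5.008 W/kg

5.008 W/kg


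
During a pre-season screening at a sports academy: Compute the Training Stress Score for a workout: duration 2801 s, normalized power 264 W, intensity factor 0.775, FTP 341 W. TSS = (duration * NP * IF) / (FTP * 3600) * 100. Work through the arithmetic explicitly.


Product = 2801 * 264 * 0.775 = 573084.6
Base = 341 * 3600 = 1227600
TSS = 573084.6 / 1227600 * 100 = 46.68

46.68 TSS


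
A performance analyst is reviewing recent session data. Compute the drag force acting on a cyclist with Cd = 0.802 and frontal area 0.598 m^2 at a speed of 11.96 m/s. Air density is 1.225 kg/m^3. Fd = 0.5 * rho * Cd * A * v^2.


Step 1: v^2 = 143.0416
Step 2: Fd = 0.5 * 1.225 * 0.802 * 0.598 * 143.0416
= 42.019 N

42.019 N


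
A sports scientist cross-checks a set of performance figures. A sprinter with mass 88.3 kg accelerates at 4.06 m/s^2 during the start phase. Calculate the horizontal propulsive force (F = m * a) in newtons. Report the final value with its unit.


F = m * a
= 88.3 * 4.06
= 358.5 N

358.5 N


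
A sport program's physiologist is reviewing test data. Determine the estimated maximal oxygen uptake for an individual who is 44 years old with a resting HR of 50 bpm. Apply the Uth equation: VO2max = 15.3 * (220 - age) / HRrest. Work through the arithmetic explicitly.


HRmax = 220 - 44 = 176
VO2max = 15.3 * (176 / 50)
= 15.3 * 3.52
= 53.86 mL/kg/min

53.86 mL/kg/min


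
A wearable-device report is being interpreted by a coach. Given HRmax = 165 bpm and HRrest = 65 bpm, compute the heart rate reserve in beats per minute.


Heart rate reserve = maximum HR minus resting HR
HRR = 165 - 65 = 100 bpm

100 bpm


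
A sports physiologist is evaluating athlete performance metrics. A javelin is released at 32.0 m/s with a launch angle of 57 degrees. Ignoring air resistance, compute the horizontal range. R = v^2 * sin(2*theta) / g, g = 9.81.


Launch speed squared = 1024.0
sin(2 * 57 deg) = 0.913545
Range = 1024.0 * 0.913545 / 9.81
= 95.359 m

95.359 m


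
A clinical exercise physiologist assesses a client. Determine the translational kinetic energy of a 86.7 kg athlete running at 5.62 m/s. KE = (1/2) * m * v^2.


KE = 0.5 * m * v^2
= 0.5 * 86.7 * 5.62^2
= 0.5 * 86.7 * 31.5844
= 1369.18 J

1369.18 J


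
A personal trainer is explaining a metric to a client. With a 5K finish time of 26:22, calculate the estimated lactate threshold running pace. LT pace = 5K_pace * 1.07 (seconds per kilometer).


Race duration = 1582 s for 5 km
Average pace = 1582 / 5 = 316.4 s/km
LT pace = 316.4 * 1.07
= 338.55 s/km

338.55 s/km


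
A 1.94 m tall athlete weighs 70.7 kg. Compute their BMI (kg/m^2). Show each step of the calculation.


height^2 = 3.7636 m^2
BMI = 70.7 / 3.7636 = 18.79 kg/m^2

18.79 kg/m^2


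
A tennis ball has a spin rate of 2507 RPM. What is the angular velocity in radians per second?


Convert RPM to rad/s: multiply by 2*pi and divide by 60
omega = 2507 * 2 * pi / 60
= 262.532 rad/s

262.532 rad/s


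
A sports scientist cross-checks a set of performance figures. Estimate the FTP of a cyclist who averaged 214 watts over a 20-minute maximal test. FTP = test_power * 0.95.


FTP = 214 * 0.95 = 203.3 W

203.3 W


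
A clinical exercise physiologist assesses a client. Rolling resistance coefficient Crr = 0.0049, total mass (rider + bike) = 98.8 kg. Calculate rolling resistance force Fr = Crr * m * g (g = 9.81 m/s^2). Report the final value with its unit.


Fr = Crr * m * g
= 0.0049 * 98.8 * 9.81
= 4.749 N

4.749 N


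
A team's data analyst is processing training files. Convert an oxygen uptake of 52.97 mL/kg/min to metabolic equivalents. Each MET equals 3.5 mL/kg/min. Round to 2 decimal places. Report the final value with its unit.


One MET = 3.5 mL/kg/min
Number of METs = 52.97 / 3.5
= 15.13 METs

15.13 METs


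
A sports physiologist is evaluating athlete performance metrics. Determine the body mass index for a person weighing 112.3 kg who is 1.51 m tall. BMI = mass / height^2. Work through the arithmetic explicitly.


BMI = mass / height^2
= 112.3 / 1.51^2
= 112.3 / 2.2801
= 49.25 kg/m^2

49.25 kg/m^2


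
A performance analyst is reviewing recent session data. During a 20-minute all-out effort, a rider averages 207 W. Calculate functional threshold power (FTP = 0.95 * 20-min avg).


FTP = 0.95 * 207
= 196.65 W

196.65 W


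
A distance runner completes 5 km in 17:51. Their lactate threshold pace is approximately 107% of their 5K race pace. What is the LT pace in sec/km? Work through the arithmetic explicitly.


Convert to seconds: 17 min 51 s = 1071 s
Pace per km = 1071 / 5 = 214.2 s/km
LT pace = 214.2 * 1.07 = 229.19 s/km

229.19 s/km


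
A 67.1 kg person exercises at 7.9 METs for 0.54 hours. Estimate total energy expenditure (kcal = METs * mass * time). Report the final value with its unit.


Energy = METs * mass(kg) * time(h)
= 7.9 * 67.1 * 0.54
= 286.25 kcal

286.25 kcal


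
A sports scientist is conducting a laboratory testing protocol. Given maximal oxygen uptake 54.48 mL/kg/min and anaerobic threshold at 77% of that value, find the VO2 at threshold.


Percentage as decimal = 0.77
VO2 at AT = 54.48 * 0.77 = 41.95 mL/kg/min

41.95 mL/kg/min


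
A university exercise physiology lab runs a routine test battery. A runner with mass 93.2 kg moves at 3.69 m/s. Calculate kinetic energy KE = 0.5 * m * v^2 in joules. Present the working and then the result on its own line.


v^2 = 3.69^2 = 13.6161
KE = 0.5 * 93.2 * 13.6161
= 634.51 J

634.51 J


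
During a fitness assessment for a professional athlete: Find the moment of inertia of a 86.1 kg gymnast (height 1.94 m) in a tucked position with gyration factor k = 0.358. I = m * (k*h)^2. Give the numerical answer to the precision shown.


Radius of gyration = 0.358 * 1.94 = 0.69452 m
I = 86.1 * 0.69452^2
= 86.1 * 0.482358
= 41.531 kg*m^2

41.531 kg*m^2


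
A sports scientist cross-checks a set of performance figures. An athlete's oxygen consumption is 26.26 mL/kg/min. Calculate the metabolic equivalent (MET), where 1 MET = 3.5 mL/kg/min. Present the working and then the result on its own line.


MET = VO2 / 3.5
= 26.26 / 3.5
= 7.5 METs

7.5 METs


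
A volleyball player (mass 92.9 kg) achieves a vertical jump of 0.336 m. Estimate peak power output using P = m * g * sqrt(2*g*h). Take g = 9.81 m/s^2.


2 * g * h = 2 * 9.81 * 0.336 = 6.59232
sqrt(6.59232) = 2.567551 m/s
P = 92.9 * 9.81 * 2.567551 = 2339.94 W

2339.94 W


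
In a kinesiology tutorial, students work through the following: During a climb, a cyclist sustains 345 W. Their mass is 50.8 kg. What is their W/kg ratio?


Power-to-weight = 345 W / 50.8 kg
= 6.791 W/kg

6.791 W/kg


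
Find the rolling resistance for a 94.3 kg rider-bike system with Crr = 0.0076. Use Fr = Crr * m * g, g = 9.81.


m * g = 94.3 * 9.81 = 925.083 N
Fr = 0.0076 * 925.083 = 7.031 N

7.031 N


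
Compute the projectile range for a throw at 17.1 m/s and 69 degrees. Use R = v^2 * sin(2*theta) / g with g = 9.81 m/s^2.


Two times the angle = 138 degrees
sin(138) = 0.669131
R = 292.41 * 0.669131 / 9.81 = 19.945 m

19.945 m


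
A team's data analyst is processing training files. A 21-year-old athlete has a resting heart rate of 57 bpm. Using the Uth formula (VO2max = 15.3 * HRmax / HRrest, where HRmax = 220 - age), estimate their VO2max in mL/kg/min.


HRmax = 220 - 21 = 199 bpm
Ratio = HRmax / HRrest = 199 / 57 = 3.4912
VO2max = 15.3 * 3.4912 = 53.42 mL/kg/min

53.42 mL/kg/min


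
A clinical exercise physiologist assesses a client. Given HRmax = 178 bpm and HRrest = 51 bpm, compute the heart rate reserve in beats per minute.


Heart rate reserve = maximum HR minus resting HR
HRR = 178 - 51 = 127 bpm

127 bpm
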